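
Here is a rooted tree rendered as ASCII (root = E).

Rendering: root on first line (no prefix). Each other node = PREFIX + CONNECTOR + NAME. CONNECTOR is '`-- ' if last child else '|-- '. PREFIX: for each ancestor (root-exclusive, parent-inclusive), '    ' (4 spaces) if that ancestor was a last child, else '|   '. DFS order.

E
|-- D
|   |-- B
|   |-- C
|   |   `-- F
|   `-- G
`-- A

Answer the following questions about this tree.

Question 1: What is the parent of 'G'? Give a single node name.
Scan adjacency: G appears as child of D

Answer: D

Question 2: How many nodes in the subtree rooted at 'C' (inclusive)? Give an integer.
Answer: 2

Derivation:
Subtree rooted at C contains: C, F
Count = 2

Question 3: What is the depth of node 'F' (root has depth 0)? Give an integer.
Path from root to F: E -> D -> C -> F
Depth = number of edges = 3

Answer: 3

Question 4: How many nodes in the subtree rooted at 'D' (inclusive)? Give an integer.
Subtree rooted at D contains: B, C, D, F, G
Count = 5

Answer: 5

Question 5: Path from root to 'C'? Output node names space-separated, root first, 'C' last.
Answer: E D C

Derivation:
Walk down from root: E -> D -> C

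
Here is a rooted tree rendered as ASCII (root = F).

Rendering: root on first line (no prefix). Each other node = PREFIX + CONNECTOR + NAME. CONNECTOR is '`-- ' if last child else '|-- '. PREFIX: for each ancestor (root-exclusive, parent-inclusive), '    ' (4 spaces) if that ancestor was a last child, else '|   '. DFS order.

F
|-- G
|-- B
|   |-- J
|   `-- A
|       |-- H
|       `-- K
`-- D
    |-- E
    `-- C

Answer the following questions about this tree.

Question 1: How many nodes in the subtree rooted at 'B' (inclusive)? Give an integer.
Subtree rooted at B contains: A, B, H, J, K
Count = 5

Answer: 5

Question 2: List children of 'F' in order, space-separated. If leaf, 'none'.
Answer: G B D

Derivation:
Node F's children (from adjacency): G, B, D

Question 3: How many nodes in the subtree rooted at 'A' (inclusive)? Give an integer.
Answer: 3

Derivation:
Subtree rooted at A contains: A, H, K
Count = 3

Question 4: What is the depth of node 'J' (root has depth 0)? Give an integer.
Answer: 2

Derivation:
Path from root to J: F -> B -> J
Depth = number of edges = 2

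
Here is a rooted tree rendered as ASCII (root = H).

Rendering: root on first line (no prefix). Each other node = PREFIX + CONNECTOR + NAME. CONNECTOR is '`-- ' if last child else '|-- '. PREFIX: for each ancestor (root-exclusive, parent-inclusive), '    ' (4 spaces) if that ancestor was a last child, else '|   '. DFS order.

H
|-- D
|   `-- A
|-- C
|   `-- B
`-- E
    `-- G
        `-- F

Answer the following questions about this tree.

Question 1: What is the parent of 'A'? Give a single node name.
Scan adjacency: A appears as child of D

Answer: D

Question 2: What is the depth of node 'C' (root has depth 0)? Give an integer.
Path from root to C: H -> C
Depth = number of edges = 1

Answer: 1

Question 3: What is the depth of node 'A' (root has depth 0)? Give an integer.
Answer: 2

Derivation:
Path from root to A: H -> D -> A
Depth = number of edges = 2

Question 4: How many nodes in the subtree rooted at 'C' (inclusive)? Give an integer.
Answer: 2

Derivation:
Subtree rooted at C contains: B, C
Count = 2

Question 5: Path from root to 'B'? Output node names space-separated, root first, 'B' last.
Answer: H C B

Derivation:
Walk down from root: H -> C -> B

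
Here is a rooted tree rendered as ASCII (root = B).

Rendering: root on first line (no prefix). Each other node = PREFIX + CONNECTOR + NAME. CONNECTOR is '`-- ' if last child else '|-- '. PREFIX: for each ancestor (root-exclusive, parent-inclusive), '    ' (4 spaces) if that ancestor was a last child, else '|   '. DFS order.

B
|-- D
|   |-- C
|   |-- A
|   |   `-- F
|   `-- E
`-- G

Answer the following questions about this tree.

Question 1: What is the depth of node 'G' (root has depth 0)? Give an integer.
Path from root to G: B -> G
Depth = number of edges = 1

Answer: 1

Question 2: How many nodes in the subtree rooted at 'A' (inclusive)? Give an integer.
Answer: 2

Derivation:
Subtree rooted at A contains: A, F
Count = 2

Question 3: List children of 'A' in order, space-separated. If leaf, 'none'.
Node A's children (from adjacency): F

Answer: F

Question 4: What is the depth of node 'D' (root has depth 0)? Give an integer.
Answer: 1

Derivation:
Path from root to D: B -> D
Depth = number of edges = 1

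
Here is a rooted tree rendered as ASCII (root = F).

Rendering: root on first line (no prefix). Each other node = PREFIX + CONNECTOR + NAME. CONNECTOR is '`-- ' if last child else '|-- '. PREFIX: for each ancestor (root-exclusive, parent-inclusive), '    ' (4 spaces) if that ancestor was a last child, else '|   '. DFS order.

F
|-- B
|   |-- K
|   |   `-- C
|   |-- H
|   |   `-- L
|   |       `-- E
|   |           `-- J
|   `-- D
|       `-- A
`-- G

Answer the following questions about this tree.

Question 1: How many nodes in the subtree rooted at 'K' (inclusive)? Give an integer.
Answer: 2

Derivation:
Subtree rooted at K contains: C, K
Count = 2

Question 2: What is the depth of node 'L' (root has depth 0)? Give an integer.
Path from root to L: F -> B -> H -> L
Depth = number of edges = 3

Answer: 3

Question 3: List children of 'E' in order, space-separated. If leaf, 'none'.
Node E's children (from adjacency): J

Answer: J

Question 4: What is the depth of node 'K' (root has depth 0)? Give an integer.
Path from root to K: F -> B -> K
Depth = number of edges = 2

Answer: 2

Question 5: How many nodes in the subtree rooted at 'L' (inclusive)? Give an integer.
Answer: 3

Derivation:
Subtree rooted at L contains: E, J, L
Count = 3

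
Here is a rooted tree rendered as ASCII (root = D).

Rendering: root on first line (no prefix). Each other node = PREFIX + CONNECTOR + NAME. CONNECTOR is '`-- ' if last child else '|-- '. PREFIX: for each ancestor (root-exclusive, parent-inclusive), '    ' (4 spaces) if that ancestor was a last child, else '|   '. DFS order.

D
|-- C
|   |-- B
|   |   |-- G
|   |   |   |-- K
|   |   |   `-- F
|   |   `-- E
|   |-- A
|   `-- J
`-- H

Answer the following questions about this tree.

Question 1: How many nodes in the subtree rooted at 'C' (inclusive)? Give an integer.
Answer: 8

Derivation:
Subtree rooted at C contains: A, B, C, E, F, G, J, K
Count = 8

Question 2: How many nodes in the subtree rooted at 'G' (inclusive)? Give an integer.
Subtree rooted at G contains: F, G, K
Count = 3

Answer: 3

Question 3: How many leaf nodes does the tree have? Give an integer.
Leaves (nodes with no children): A, E, F, H, J, K

Answer: 6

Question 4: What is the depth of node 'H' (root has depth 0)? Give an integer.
Path from root to H: D -> H
Depth = number of edges = 1

Answer: 1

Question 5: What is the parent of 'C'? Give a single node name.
Scan adjacency: C appears as child of D

Answer: D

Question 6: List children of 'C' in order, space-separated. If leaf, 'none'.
Node C's children (from adjacency): B, A, J

Answer: B A J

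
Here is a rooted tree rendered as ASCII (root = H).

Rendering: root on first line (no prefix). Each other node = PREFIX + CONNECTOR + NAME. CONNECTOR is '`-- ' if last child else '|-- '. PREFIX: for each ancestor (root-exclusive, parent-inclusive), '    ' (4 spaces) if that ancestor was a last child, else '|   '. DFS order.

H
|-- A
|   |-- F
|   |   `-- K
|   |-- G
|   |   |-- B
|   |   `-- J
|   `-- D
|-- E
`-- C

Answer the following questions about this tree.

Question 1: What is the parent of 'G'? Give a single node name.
Answer: A

Derivation:
Scan adjacency: G appears as child of A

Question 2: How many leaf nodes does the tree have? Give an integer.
Leaves (nodes with no children): B, C, D, E, J, K

Answer: 6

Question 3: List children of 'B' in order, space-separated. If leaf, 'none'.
Answer: none

Derivation:
Node B's children (from adjacency): (leaf)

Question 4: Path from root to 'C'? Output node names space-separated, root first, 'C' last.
Answer: H C

Derivation:
Walk down from root: H -> C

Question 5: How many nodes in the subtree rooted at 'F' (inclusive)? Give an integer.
Answer: 2

Derivation:
Subtree rooted at F contains: F, K
Count = 2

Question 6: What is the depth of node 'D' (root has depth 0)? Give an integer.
Path from root to D: H -> A -> D
Depth = number of edges = 2

Answer: 2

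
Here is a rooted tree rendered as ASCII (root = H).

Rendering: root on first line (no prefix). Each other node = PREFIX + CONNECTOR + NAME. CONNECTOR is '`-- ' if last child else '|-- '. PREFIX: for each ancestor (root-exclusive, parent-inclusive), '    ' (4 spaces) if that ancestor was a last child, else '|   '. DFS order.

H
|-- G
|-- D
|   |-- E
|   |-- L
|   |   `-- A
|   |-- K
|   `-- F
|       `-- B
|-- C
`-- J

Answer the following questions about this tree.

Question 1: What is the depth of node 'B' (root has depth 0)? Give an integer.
Path from root to B: H -> D -> F -> B
Depth = number of edges = 3

Answer: 3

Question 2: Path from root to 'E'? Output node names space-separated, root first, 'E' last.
Answer: H D E

Derivation:
Walk down from root: H -> D -> E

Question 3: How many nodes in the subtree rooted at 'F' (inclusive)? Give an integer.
Answer: 2

Derivation:
Subtree rooted at F contains: B, F
Count = 2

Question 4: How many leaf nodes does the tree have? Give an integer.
Answer: 7

Derivation:
Leaves (nodes with no children): A, B, C, E, G, J, K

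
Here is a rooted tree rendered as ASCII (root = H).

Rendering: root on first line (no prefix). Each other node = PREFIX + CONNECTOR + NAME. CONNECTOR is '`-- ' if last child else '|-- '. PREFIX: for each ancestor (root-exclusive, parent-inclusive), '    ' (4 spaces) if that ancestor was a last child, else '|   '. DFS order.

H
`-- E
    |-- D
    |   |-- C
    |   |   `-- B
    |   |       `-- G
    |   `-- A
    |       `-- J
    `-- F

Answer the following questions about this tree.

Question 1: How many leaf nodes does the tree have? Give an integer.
Answer: 3

Derivation:
Leaves (nodes with no children): F, G, J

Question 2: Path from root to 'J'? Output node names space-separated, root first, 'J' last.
Answer: H E D A J

Derivation:
Walk down from root: H -> E -> D -> A -> J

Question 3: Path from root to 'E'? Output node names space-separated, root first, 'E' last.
Walk down from root: H -> E

Answer: H E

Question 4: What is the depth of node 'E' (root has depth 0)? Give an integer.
Answer: 1

Derivation:
Path from root to E: H -> E
Depth = number of edges = 1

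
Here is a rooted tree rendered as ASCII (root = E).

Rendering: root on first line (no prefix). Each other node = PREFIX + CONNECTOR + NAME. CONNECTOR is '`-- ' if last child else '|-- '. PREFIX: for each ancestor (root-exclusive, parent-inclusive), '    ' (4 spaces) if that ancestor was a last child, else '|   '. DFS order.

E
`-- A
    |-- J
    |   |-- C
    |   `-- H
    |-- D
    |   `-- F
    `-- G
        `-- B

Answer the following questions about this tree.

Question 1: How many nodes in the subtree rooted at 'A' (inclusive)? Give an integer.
Answer: 8

Derivation:
Subtree rooted at A contains: A, B, C, D, F, G, H, J
Count = 8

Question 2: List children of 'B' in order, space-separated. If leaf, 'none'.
Node B's children (from adjacency): (leaf)

Answer: none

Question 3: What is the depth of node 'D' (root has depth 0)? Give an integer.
Path from root to D: E -> A -> D
Depth = number of edges = 2

Answer: 2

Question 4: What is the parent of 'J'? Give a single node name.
Scan adjacency: J appears as child of A

Answer: A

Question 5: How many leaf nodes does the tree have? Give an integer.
Leaves (nodes with no children): B, C, F, H

Answer: 4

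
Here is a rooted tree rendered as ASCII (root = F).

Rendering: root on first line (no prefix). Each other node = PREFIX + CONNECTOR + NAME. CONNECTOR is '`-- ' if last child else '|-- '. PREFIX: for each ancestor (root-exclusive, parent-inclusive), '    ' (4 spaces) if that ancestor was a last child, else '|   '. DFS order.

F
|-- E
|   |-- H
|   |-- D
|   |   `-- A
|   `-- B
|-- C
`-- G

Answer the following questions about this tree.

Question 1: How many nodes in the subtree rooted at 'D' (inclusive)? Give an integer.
Subtree rooted at D contains: A, D
Count = 2

Answer: 2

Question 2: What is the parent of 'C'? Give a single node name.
Scan adjacency: C appears as child of F

Answer: F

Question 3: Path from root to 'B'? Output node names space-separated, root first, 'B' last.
Walk down from root: F -> E -> B

Answer: F E B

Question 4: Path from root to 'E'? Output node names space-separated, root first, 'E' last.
Answer: F E

Derivation:
Walk down from root: F -> E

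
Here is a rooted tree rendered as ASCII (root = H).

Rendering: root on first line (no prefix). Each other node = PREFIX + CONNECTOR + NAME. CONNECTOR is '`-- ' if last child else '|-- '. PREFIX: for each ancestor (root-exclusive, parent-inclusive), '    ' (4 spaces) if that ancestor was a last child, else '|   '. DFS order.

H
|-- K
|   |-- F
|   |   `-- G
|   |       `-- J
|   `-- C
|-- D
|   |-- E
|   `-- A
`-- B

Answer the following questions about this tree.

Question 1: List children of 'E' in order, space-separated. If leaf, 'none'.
Node E's children (from adjacency): (leaf)

Answer: none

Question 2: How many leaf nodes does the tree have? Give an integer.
Answer: 5

Derivation:
Leaves (nodes with no children): A, B, C, E, J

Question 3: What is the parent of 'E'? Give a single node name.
Answer: D

Derivation:
Scan adjacency: E appears as child of D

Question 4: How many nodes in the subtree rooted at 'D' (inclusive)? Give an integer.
Subtree rooted at D contains: A, D, E
Count = 3

Answer: 3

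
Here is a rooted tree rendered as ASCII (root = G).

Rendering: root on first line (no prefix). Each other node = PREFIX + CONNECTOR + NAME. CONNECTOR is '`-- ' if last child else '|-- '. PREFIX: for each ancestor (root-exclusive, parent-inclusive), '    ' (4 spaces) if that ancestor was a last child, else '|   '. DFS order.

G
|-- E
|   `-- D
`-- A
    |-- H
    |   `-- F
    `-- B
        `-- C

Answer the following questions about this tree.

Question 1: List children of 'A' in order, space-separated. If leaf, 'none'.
Answer: H B

Derivation:
Node A's children (from adjacency): H, B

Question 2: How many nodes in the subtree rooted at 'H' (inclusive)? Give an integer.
Answer: 2

Derivation:
Subtree rooted at H contains: F, H
Count = 2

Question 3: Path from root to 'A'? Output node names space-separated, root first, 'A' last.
Answer: G A

Derivation:
Walk down from root: G -> A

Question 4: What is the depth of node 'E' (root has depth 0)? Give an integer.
Answer: 1

Derivation:
Path from root to E: G -> E
Depth = number of edges = 1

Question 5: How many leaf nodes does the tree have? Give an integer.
Answer: 3

Derivation:
Leaves (nodes with no children): C, D, F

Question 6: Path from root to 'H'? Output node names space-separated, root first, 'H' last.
Walk down from root: G -> A -> H

Answer: G A H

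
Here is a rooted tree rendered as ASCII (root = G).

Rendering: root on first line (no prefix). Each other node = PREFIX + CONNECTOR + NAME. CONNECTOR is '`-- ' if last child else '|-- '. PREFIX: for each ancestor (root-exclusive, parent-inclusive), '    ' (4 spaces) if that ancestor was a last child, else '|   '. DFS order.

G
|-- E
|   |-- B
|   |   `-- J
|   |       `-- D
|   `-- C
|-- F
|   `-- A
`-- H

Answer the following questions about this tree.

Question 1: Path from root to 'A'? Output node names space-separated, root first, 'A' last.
Answer: G F A

Derivation:
Walk down from root: G -> F -> A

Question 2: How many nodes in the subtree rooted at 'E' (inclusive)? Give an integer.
Subtree rooted at E contains: B, C, D, E, J
Count = 5

Answer: 5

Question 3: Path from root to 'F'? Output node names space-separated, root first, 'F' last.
Answer: G F

Derivation:
Walk down from root: G -> F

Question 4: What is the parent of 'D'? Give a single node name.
Answer: J

Derivation:
Scan adjacency: D appears as child of J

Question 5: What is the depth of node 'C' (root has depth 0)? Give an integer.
Answer: 2

Derivation:
Path from root to C: G -> E -> C
Depth = number of edges = 2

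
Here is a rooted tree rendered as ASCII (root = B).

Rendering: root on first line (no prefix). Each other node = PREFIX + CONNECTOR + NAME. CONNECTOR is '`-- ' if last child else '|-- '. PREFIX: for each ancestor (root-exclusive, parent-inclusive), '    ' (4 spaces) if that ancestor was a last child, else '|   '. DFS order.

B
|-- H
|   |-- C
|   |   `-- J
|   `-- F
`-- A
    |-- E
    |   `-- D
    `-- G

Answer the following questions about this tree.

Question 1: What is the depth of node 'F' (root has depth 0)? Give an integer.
Path from root to F: B -> H -> F
Depth = number of edges = 2

Answer: 2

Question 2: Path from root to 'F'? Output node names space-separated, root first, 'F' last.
Walk down from root: B -> H -> F

Answer: B H F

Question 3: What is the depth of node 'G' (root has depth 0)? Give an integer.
Path from root to G: B -> A -> G
Depth = number of edges = 2

Answer: 2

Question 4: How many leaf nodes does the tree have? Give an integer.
Leaves (nodes with no children): D, F, G, J

Answer: 4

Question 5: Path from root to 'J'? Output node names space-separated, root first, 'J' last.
Walk down from root: B -> H -> C -> J

Answer: B H C J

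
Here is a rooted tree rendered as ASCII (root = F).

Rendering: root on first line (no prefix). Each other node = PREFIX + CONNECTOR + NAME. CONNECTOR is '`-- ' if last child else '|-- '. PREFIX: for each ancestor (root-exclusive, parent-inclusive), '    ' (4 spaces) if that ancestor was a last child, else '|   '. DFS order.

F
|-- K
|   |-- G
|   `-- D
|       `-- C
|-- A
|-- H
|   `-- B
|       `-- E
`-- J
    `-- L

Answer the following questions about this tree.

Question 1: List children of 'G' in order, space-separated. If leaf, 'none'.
Answer: none

Derivation:
Node G's children (from adjacency): (leaf)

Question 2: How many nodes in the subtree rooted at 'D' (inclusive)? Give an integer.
Answer: 2

Derivation:
Subtree rooted at D contains: C, D
Count = 2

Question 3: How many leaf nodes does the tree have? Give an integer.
Leaves (nodes with no children): A, C, E, G, L

Answer: 5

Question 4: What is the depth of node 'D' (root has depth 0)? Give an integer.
Answer: 2

Derivation:
Path from root to D: F -> K -> D
Depth = number of edges = 2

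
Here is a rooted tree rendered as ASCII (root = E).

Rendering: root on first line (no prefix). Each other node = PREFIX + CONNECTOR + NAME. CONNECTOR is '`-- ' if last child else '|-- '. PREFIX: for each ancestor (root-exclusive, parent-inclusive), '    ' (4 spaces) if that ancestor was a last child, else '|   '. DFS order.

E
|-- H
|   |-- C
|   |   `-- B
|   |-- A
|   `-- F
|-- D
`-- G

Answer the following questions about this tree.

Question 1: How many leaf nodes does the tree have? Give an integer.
Answer: 5

Derivation:
Leaves (nodes with no children): A, B, D, F, G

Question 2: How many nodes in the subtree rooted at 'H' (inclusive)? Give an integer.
Answer: 5

Derivation:
Subtree rooted at H contains: A, B, C, F, H
Count = 5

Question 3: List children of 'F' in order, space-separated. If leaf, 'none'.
Node F's children (from adjacency): (leaf)

Answer: none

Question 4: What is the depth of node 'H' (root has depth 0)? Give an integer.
Path from root to H: E -> H
Depth = number of edges = 1

Answer: 1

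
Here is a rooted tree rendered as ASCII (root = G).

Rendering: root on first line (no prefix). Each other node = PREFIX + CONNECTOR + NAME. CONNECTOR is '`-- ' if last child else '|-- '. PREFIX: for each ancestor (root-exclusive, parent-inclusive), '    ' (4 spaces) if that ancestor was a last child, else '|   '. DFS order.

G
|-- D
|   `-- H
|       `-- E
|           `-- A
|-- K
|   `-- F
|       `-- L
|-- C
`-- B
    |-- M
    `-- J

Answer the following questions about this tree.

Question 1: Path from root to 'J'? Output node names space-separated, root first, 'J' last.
Walk down from root: G -> B -> J

Answer: G B J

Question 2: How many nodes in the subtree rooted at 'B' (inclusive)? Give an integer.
Answer: 3

Derivation:
Subtree rooted at B contains: B, J, M
Count = 3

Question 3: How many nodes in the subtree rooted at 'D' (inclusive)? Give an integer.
Subtree rooted at D contains: A, D, E, H
Count = 4

Answer: 4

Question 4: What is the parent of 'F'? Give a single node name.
Scan adjacency: F appears as child of K

Answer: K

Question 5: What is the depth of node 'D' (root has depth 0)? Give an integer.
Answer: 1

Derivation:
Path from root to D: G -> D
Depth = number of edges = 1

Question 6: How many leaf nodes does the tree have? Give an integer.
Leaves (nodes with no children): A, C, J, L, M

Answer: 5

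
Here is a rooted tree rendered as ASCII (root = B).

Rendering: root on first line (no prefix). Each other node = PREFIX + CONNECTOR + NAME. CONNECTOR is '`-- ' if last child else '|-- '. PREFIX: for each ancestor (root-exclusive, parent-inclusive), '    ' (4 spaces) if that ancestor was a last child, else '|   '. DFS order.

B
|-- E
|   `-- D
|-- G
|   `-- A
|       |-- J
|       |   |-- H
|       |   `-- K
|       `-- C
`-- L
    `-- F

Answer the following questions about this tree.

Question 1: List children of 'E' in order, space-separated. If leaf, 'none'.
Answer: D

Derivation:
Node E's children (from adjacency): D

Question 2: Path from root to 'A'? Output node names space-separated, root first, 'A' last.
Answer: B G A

Derivation:
Walk down from root: B -> G -> A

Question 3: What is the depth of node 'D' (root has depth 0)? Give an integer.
Path from root to D: B -> E -> D
Depth = number of edges = 2

Answer: 2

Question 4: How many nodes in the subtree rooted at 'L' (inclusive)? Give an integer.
Answer: 2

Derivation:
Subtree rooted at L contains: F, L
Count = 2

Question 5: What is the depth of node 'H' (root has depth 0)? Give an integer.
Path from root to H: B -> G -> A -> J -> H
Depth = number of edges = 4

Answer: 4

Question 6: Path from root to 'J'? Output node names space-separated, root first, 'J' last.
Walk down from root: B -> G -> A -> J

Answer: B G A J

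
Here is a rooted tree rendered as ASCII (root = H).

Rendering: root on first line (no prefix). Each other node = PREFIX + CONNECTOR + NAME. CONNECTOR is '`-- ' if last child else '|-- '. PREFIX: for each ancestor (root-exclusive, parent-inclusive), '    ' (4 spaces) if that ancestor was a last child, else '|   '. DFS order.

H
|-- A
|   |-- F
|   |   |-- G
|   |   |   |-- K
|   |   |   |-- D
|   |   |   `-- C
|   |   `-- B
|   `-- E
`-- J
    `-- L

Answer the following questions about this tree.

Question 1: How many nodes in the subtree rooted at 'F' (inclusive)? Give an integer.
Answer: 6

Derivation:
Subtree rooted at F contains: B, C, D, F, G, K
Count = 6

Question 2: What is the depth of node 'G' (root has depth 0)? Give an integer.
Answer: 3

Derivation:
Path from root to G: H -> A -> F -> G
Depth = number of edges = 3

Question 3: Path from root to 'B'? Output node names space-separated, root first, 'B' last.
Answer: H A F B

Derivation:
Walk down from root: H -> A -> F -> B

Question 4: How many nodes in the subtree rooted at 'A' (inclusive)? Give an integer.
Answer: 8

Derivation:
Subtree rooted at A contains: A, B, C, D, E, F, G, K
Count = 8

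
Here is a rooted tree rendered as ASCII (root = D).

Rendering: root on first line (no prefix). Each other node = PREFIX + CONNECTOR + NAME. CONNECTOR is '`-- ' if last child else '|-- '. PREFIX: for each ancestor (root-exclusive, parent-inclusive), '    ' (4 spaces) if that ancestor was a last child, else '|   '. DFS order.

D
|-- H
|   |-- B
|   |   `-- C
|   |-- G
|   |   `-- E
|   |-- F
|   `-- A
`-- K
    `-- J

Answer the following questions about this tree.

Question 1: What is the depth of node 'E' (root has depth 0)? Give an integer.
Path from root to E: D -> H -> G -> E
Depth = number of edges = 3

Answer: 3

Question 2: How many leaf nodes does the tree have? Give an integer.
Leaves (nodes with no children): A, C, E, F, J

Answer: 5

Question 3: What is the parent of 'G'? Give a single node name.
Answer: H

Derivation:
Scan adjacency: G appears as child of H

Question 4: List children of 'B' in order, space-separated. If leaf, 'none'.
Node B's children (from adjacency): C

Answer: C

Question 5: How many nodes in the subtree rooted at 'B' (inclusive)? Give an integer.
Answer: 2

Derivation:
Subtree rooted at B contains: B, C
Count = 2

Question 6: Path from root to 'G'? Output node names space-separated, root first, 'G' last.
Answer: D H G

Derivation:
Walk down from root: D -> H -> G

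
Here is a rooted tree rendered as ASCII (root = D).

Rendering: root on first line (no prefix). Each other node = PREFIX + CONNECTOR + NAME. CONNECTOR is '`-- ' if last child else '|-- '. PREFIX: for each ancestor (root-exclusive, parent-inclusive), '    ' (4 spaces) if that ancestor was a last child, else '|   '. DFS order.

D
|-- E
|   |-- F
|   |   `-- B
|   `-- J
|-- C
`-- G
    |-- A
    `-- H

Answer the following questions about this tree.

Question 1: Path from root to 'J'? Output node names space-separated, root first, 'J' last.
Walk down from root: D -> E -> J

Answer: D E J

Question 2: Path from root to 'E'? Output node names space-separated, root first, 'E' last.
Walk down from root: D -> E

Answer: D E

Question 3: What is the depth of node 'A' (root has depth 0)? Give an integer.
Answer: 2

Derivation:
Path from root to A: D -> G -> A
Depth = number of edges = 2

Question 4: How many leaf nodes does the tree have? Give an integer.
Answer: 5

Derivation:
Leaves (nodes with no children): A, B, C, H, J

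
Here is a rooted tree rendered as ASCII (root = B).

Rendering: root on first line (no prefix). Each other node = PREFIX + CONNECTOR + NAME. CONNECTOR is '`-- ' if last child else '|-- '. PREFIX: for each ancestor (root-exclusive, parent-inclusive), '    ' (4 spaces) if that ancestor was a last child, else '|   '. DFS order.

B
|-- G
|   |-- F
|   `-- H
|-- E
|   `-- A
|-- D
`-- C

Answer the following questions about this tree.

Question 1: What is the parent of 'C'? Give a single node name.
Answer: B

Derivation:
Scan adjacency: C appears as child of B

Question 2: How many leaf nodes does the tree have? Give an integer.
Answer: 5

Derivation:
Leaves (nodes with no children): A, C, D, F, H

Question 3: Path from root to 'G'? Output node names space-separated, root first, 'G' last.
Walk down from root: B -> G

Answer: B G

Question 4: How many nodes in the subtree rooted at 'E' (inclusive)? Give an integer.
Answer: 2

Derivation:
Subtree rooted at E contains: A, E
Count = 2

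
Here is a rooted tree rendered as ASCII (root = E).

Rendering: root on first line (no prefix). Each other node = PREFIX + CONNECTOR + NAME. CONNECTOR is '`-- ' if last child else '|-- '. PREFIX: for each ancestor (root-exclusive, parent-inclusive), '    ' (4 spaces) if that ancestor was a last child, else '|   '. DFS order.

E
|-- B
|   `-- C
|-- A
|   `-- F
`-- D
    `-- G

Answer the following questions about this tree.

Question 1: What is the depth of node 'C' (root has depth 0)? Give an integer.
Path from root to C: E -> B -> C
Depth = number of edges = 2

Answer: 2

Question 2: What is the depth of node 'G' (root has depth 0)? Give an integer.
Path from root to G: E -> D -> G
Depth = number of edges = 2

Answer: 2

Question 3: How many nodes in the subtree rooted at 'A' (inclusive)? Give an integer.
Subtree rooted at A contains: A, F
Count = 2

Answer: 2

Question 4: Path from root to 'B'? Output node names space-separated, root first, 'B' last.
Answer: E B

Derivation:
Walk down from root: E -> B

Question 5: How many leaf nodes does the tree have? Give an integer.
Answer: 3

Derivation:
Leaves (nodes with no children): C, F, G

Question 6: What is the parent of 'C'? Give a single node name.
Scan adjacency: C appears as child of B

Answer: B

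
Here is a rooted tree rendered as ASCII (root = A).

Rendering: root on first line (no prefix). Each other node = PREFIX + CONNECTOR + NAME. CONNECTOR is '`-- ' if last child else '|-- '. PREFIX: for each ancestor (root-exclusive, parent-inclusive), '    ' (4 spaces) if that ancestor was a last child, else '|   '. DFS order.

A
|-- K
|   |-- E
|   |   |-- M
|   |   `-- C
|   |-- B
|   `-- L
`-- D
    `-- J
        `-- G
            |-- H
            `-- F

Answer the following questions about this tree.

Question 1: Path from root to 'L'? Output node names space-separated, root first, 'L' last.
Walk down from root: A -> K -> L

Answer: A K L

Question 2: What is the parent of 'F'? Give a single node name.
Answer: G

Derivation:
Scan adjacency: F appears as child of G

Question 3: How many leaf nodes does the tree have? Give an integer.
Answer: 6

Derivation:
Leaves (nodes with no children): B, C, F, H, L, M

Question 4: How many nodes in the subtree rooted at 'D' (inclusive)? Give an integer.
Subtree rooted at D contains: D, F, G, H, J
Count = 5

Answer: 5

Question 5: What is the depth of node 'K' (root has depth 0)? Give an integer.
Answer: 1

Derivation:
Path from root to K: A -> K
Depth = number of edges = 1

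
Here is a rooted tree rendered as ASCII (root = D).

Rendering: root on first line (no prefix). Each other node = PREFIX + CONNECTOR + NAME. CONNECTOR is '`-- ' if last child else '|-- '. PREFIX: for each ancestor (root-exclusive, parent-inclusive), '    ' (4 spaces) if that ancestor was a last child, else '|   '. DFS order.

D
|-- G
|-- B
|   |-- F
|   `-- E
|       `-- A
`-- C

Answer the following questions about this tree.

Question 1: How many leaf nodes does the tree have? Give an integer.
Leaves (nodes with no children): A, C, F, G

Answer: 4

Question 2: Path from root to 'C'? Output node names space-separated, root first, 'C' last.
Answer: D C

Derivation:
Walk down from root: D -> C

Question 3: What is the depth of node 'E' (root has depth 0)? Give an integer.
Path from root to E: D -> B -> E
Depth = number of edges = 2

Answer: 2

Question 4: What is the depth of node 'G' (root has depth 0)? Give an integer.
Answer: 1

Derivation:
Path from root to G: D -> G
Depth = number of edges = 1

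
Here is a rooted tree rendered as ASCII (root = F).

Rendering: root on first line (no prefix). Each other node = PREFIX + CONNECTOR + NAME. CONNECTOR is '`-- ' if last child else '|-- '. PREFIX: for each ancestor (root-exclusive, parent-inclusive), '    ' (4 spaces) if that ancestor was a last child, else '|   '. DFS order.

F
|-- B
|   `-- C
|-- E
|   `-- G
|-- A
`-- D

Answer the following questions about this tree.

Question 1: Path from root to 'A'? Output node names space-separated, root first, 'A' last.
Walk down from root: F -> A

Answer: F A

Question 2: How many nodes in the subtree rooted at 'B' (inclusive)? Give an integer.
Subtree rooted at B contains: B, C
Count = 2

Answer: 2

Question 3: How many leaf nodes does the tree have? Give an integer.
Answer: 4

Derivation:
Leaves (nodes with no children): A, C, D, G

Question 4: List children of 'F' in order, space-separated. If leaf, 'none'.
Answer: B E A D

Derivation:
Node F's children (from adjacency): B, E, A, D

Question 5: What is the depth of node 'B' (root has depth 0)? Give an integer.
Path from root to B: F -> B
Depth = number of edges = 1

Answer: 1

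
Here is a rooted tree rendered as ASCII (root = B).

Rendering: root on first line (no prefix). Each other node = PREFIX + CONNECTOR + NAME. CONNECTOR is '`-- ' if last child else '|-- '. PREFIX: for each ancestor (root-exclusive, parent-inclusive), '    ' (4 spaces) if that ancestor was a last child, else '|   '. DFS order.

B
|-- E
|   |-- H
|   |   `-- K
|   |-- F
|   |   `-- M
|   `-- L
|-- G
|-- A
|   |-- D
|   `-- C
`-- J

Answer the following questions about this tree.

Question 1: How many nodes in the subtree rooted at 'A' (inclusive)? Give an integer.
Subtree rooted at A contains: A, C, D
Count = 3

Answer: 3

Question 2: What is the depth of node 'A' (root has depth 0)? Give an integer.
Answer: 1

Derivation:
Path from root to A: B -> A
Depth = number of edges = 1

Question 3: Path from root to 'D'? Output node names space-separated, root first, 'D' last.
Walk down from root: B -> A -> D

Answer: B A D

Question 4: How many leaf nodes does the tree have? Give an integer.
Answer: 7

Derivation:
Leaves (nodes with no children): C, D, G, J, K, L, M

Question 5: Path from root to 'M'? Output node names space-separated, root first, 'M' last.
Answer: B E F M

Derivation:
Walk down from root: B -> E -> F -> M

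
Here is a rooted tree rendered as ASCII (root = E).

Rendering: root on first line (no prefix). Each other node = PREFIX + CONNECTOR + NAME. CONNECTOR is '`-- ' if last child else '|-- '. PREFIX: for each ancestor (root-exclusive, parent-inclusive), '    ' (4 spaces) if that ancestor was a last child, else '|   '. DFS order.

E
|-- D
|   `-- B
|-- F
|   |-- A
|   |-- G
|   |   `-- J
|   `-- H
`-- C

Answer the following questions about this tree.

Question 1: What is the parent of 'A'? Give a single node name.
Scan adjacency: A appears as child of F

Answer: F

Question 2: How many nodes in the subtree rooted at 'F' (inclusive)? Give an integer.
Subtree rooted at F contains: A, F, G, H, J
Count = 5

Answer: 5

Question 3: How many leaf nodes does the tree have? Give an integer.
Leaves (nodes with no children): A, B, C, H, J

Answer: 5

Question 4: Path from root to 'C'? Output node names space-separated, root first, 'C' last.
Answer: E C

Derivation:
Walk down from root: E -> C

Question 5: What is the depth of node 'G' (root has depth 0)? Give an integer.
Path from root to G: E -> F -> G
Depth = number of edges = 2

Answer: 2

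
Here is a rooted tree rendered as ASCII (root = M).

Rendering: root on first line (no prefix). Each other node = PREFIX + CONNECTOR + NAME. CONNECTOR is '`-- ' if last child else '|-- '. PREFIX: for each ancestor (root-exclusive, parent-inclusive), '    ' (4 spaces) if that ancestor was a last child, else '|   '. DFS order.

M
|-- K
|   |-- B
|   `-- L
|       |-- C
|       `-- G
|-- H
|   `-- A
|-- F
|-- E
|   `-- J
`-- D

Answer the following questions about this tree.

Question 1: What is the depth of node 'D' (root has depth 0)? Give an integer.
Path from root to D: M -> D
Depth = number of edges = 1

Answer: 1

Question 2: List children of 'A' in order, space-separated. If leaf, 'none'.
Answer: none

Derivation:
Node A's children (from adjacency): (leaf)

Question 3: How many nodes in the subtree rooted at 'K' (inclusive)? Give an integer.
Subtree rooted at K contains: B, C, G, K, L
Count = 5

Answer: 5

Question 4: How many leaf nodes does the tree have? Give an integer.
Answer: 7

Derivation:
Leaves (nodes with no children): A, B, C, D, F, G, J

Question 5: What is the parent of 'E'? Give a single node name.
Scan adjacency: E appears as child of M

Answer: M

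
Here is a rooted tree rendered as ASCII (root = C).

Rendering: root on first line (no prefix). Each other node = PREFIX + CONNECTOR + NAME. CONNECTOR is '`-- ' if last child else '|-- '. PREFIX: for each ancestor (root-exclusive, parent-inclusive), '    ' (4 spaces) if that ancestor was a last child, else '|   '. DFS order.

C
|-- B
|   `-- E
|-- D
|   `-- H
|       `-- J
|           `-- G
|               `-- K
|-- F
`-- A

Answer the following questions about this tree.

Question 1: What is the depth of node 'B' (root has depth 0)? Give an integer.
Path from root to B: C -> B
Depth = number of edges = 1

Answer: 1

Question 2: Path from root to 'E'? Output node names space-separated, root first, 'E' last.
Walk down from root: C -> B -> E

Answer: C B E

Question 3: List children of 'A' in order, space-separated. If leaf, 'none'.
Answer: none

Derivation:
Node A's children (from adjacency): (leaf)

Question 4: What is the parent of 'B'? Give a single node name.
Scan adjacency: B appears as child of C

Answer: C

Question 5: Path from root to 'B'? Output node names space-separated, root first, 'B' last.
Answer: C B

Derivation:
Walk down from root: C -> B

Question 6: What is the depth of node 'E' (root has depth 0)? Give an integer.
Path from root to E: C -> B -> E
Depth = number of edges = 2

Answer: 2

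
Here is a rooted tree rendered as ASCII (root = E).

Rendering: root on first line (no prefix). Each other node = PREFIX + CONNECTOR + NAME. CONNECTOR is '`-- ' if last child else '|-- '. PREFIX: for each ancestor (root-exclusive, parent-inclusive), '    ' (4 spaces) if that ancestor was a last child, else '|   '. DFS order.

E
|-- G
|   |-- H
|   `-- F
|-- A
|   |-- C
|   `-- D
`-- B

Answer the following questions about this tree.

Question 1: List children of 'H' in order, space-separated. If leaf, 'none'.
Answer: none

Derivation:
Node H's children (from adjacency): (leaf)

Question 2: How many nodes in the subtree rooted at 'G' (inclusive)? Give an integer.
Subtree rooted at G contains: F, G, H
Count = 3

Answer: 3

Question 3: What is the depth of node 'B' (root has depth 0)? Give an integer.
Path from root to B: E -> B
Depth = number of edges = 1

Answer: 1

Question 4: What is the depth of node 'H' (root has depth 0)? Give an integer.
Answer: 2

Derivation:
Path from root to H: E -> G -> H
Depth = number of edges = 2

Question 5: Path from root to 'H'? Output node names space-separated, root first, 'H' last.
Walk down from root: E -> G -> H

Answer: E G H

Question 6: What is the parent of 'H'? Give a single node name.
Scan adjacency: H appears as child of G

Answer: G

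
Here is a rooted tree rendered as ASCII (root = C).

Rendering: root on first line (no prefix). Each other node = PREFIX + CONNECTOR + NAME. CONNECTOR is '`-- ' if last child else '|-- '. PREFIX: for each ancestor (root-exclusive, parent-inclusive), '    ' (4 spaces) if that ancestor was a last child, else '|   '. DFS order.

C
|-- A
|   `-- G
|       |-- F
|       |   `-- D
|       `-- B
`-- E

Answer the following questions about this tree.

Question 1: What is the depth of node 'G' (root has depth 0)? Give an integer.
Path from root to G: C -> A -> G
Depth = number of edges = 2

Answer: 2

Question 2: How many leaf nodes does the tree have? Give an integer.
Leaves (nodes with no children): B, D, E

Answer: 3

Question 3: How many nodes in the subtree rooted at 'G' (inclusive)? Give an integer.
Answer: 4

Derivation:
Subtree rooted at G contains: B, D, F, G
Count = 4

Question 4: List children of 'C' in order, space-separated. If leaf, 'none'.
Answer: A E

Derivation:
Node C's children (from adjacency): A, E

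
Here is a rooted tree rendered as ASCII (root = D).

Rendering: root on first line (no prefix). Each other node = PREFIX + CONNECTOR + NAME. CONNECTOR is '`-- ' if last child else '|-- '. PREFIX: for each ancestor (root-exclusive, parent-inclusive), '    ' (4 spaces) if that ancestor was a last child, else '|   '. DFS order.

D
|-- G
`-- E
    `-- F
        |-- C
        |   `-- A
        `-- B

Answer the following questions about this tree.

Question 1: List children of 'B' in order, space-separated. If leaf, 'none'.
Node B's children (from adjacency): (leaf)

Answer: none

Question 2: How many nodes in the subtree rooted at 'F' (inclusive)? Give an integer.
Answer: 4

Derivation:
Subtree rooted at F contains: A, B, C, F
Count = 4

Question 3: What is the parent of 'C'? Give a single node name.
Answer: F

Derivation:
Scan adjacency: C appears as child of F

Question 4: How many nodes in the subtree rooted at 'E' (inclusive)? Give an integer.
Answer: 5

Derivation:
Subtree rooted at E contains: A, B, C, E, F
Count = 5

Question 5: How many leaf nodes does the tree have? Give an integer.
Answer: 3

Derivation:
Leaves (nodes with no children): A, B, G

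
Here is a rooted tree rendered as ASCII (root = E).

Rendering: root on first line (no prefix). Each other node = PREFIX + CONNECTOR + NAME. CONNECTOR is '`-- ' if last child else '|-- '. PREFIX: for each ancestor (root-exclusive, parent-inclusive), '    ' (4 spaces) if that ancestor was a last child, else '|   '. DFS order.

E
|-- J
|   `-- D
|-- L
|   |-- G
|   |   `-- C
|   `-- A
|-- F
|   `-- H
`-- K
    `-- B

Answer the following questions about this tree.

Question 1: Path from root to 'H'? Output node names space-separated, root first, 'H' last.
Walk down from root: E -> F -> H

Answer: E F H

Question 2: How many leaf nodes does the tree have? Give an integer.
Leaves (nodes with no children): A, B, C, D, H

Answer: 5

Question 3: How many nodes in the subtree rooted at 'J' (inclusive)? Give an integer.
Subtree rooted at J contains: D, J
Count = 2

Answer: 2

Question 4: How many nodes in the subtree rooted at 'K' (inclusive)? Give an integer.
Subtree rooted at K contains: B, K
Count = 2

Answer: 2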